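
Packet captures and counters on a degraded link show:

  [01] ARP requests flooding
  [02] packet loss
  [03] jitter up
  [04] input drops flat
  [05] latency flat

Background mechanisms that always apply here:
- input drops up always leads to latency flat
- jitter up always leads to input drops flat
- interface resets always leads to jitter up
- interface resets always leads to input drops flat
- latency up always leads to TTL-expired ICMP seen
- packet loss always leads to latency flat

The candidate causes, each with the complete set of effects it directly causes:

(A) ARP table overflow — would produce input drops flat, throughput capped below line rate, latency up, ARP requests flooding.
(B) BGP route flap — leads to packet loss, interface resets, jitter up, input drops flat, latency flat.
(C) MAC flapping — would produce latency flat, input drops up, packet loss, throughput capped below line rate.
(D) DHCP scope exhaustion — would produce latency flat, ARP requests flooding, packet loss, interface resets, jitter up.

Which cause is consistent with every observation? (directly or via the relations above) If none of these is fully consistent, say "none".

D

Per-candidate check:
(A) ARP table overflow — ARP requests flooding +; packet loss -; jitter up -; input drops flat +; latency flat -
(B) BGP route flap — ARP requests flooding -; packet loss +; jitter up +; input drops flat +; latency flat +
(C) MAC flapping — ARP requests flooding -; packet loss +; jitter up -; input drops flat -; latency flat +
(D) DHCP scope exhaustion — ARP requests flooding +; packet loss +; jitter up +; input drops flat + (through interface resets → input drops flat); latency flat +
(D) alone accounts for all the evidence.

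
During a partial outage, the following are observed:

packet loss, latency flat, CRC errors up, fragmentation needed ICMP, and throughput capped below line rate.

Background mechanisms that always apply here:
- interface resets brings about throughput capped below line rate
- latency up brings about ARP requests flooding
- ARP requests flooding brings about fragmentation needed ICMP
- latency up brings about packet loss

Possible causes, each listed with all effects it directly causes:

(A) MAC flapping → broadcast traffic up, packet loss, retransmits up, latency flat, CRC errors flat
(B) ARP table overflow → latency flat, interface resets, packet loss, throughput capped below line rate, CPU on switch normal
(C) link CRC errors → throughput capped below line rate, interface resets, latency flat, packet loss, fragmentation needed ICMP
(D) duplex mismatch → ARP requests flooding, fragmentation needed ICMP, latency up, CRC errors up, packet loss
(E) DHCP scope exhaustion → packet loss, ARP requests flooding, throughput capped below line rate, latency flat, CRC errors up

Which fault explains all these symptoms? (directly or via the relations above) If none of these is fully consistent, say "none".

Checking each candidate against the observations:
(A) MAC flapping — fails on CRC errors up, fragmentation needed ICMP, throughput capped below line rate (predicts CRC errors flat, not CRC errors up)
(B) ARP table overflow — does not account for CRC errors up, fragmentation needed ICMP
(C) link CRC errors — does not account for CRC errors up
(D) duplex mismatch — packet loss match; latency flat miss; CRC errors up match; fragmentation needed ICMP match; throughput capped below line rate miss
(E) DHCP scope exhaustion — packet loss match; latency flat match; CRC errors up match; fragmentation needed ICMP match (by ARP requests flooding → fragmentation needed ICMP); throughput capped below line rate match
(E) alone accounts for all the evidence.

E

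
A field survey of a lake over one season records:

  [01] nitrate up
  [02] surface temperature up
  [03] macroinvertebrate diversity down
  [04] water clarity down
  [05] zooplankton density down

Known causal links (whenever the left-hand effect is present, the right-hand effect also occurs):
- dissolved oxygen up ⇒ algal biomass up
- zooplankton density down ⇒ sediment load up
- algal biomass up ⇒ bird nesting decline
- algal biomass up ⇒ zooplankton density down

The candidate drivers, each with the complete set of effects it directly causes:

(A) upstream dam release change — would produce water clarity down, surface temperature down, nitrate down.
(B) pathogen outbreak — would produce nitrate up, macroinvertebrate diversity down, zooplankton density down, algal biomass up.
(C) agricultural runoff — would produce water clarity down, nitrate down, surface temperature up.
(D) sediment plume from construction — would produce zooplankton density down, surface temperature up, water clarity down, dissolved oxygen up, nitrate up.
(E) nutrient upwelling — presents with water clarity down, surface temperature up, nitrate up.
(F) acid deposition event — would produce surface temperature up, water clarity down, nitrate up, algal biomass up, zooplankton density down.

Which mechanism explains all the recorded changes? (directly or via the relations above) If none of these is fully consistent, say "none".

none

Per-candidate check:
(A) upstream dam release change — fails on nitrate up, surface temperature up, macroinvertebrate diversity down, zooplankton density down (predicts nitrate down, not nitrate up; predicts surface temperature down, not surface temperature up)
(B) pathogen outbreak — does not account for surface temperature up, water clarity down
(C) agricultural runoff — nitrate up ✗; surface temperature up ✓; macroinvertebrate diversity down ✗; water clarity down ✓; zooplankton density down ✗
(D) sediment plume from construction — does not account for macroinvertebrate diversity down
(E) nutrient upwelling — nitrate up ✓; surface temperature up ✓; macroinvertebrate diversity down ✗; water clarity down ✓; zooplankton density down ✗
(F) acid deposition event — does not account for macroinvertebrate diversity down
No candidate is consistent with all observations.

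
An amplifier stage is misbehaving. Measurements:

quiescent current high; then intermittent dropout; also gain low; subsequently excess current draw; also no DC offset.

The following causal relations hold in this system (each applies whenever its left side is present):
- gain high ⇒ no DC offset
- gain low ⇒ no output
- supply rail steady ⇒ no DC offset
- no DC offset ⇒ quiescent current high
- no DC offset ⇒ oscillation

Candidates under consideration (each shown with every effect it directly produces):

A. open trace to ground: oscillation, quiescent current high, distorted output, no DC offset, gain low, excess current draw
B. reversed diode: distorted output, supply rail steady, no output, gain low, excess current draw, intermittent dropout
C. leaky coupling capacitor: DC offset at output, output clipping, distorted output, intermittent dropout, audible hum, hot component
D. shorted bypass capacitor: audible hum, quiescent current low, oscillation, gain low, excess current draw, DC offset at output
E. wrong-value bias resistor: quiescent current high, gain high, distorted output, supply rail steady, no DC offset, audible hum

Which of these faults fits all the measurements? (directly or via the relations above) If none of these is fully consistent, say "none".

B

Checking each candidate against the observations:
(A) open trace to ground — quiescent current high +; intermittent dropout -; gain low +; excess current draw +; no DC offset +
(B) reversed diode — accounts for every observation (quiescent current high by supply rail steady → no DC offset → quiescent current high)
(C) leaky coupling capacitor — fails on quiescent current high, gain low, excess current draw, no DC offset (predicts DC offset at output, not no DC offset)
(D) shorted bypass capacitor — quiescent current high -; intermittent dropout -; gain low +; excess current draw +; no DC offset -
(E) wrong-value bias resistor — quiescent current high +; intermittent dropout -; gain low -; excess current draw -; no DC offset +
(B) is the only candidate with no mismatches.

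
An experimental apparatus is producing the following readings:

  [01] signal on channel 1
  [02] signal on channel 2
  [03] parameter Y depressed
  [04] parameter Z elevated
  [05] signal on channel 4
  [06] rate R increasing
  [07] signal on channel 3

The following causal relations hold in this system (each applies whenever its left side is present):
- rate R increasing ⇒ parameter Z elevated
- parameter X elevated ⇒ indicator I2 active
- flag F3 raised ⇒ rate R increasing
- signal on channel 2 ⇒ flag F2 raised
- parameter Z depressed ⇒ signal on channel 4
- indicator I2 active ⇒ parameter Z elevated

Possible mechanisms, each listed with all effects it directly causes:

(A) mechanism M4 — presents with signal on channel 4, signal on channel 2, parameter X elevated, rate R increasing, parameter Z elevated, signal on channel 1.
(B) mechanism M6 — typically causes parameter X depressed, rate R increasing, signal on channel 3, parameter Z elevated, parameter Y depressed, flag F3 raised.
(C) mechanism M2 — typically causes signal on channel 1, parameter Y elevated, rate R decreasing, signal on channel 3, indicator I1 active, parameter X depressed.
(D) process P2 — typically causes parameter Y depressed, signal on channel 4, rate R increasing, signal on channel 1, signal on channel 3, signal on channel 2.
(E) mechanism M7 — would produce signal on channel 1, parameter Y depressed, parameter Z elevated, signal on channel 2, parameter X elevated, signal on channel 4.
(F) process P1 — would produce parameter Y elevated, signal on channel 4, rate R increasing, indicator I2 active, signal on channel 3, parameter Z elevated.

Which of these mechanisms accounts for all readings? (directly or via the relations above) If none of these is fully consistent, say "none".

D

Per-candidate check:
(A) mechanism M4 — signal on channel 1 ✓; signal on channel 2 ✓; parameter Y depressed ✗; parameter Z elevated ✓; signal on channel 4 ✓; rate R increasing ✓; signal on channel 3 ✗
(B) mechanism M6 — signal on channel 1 ✗; signal on channel 2 ✗; parameter Y depressed ✓; parameter Z elevated ✓; signal on channel 4 ✗; rate R increasing ✓; signal on channel 3 ✓
(C) mechanism M2 — fails on signal on channel 2, parameter Y depressed, parameter Z elevated, signal on channel 4, rate R increasing (predicts parameter Y elevated, not parameter Y depressed; predicts rate R decreasing, not rate R increasing)
(D) process P2 — signal on channel 1 ✓; signal on channel 2 ✓; parameter Y depressed ✓; parameter Z elevated ✓ (via rate R increasing → parameter Z elevated); signal on channel 4 ✓; rate R increasing ✓; signal on channel 3 ✓
(E) mechanism M7 — does not account for rate R increasing, signal on channel 3
(F) process P1 — fails on signal on channel 1, signal on channel 2, parameter Y depressed (predicts parameter Y elevated, not parameter Y depressed)
(D) alone accounts for all the evidence.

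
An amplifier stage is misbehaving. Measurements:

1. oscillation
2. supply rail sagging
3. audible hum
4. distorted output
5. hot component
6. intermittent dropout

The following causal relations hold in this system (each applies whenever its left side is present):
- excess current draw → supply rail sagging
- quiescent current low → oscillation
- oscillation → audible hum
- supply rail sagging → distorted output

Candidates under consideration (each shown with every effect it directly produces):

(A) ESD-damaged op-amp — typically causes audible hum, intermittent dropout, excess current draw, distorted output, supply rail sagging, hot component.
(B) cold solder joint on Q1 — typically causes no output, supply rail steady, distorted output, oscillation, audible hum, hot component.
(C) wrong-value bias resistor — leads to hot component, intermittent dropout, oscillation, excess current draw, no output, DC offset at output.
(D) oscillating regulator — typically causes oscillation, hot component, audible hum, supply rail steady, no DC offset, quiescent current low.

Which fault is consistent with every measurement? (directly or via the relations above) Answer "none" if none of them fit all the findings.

C

Testing each hypothesis:
(A) ESD-damaged op-amp — oscillation NO; supply rail sagging yes; audible hum yes; distorted output yes; hot component yes; intermittent dropout yes
(B) cold solder joint on Q1 — fails on supply rail sagging, intermittent dropout (predicts supply rail steady, not supply rail sagging)
(C) wrong-value bias resistor — accounts for every observation (supply rail sagging through excess current draw → supply rail sagging)
(D) oscillating regulator — fails on supply rail sagging, distorted output, intermittent dropout (predicts supply rail steady, not supply rail sagging)
(C) alone accounts for all the evidence.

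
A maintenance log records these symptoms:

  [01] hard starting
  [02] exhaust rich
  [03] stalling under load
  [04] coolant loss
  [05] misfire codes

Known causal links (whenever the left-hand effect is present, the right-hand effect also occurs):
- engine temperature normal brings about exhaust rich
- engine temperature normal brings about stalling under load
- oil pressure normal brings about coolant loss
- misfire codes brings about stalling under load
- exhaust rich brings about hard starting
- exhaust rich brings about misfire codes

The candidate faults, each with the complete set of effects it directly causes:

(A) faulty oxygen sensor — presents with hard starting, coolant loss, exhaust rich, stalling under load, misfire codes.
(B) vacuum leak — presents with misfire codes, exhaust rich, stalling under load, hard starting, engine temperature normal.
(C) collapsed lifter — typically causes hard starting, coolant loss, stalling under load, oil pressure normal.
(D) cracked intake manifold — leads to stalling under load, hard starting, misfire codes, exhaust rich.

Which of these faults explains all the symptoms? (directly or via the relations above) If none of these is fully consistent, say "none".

A

Checking each candidate against the observations:
(A) faulty oxygen sensor — accounts for every observation
(B) vacuum leak — hard starting +; exhaust rich +; stalling under load +; coolant loss -; misfire codes +
(C) collapsed lifter — hard starting +; exhaust rich -; stalling under load +; coolant loss +; misfire codes -
(D) cracked intake manifold — does not account for coolant loss
Only (A) is consistent with every observation.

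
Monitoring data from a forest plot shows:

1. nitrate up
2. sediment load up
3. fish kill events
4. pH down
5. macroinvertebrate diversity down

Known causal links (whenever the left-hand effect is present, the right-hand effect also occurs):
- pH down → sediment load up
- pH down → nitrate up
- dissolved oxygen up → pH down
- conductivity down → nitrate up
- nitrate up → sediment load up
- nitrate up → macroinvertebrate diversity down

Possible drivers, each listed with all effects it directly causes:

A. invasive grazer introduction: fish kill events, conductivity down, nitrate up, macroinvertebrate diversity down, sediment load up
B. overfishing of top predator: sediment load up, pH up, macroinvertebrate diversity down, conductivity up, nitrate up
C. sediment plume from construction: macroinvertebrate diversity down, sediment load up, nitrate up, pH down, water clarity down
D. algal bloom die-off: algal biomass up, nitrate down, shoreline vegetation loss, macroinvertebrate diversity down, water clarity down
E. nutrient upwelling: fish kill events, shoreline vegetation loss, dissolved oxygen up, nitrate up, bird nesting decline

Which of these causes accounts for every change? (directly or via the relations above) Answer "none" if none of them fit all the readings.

Per-candidate check:
(A) invasive grazer introduction — nitrate up +; sediment load up +; fish kill events +; pH down -; macroinvertebrate diversity down +
(B) overfishing of top predator — fails on fish kill events, pH down (predicts pH up, not pH down)
(C) sediment plume from construction — nitrate up +; sediment load up +; fish kill events -; pH down +; macroinvertebrate diversity down +
(D) algal bloom die-off — fails on nitrate up, sediment load up, fish kill events, pH down (predicts nitrate down, not nitrate up)
(E) nutrient upwelling — accounts for every observation (sediment load up via nitrate up → sediment load up)
(E) is the only candidate with no mismatches.

E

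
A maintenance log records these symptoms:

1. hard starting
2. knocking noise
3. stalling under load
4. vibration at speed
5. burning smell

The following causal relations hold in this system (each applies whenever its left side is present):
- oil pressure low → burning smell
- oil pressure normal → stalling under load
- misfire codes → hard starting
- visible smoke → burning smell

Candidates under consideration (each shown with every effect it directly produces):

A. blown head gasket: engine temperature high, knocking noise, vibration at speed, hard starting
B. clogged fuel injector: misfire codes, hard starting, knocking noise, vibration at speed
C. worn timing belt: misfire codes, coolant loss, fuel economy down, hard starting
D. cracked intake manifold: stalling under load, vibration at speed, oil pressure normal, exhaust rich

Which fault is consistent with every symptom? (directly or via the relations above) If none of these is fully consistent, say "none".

For each candidate, compare predicted effects to what was observed:
(A) blown head gasket — does not account for stalling under load, burning smell
(B) clogged fuel injector — does not account for stalling under load, burning smell
(C) worn timing belt — hard starting yes; knocking noise NO; stalling under load NO; vibration at speed NO; burning smell NO
(D) cracked intake manifold — hard starting NO; knocking noise NO; stalling under load yes; vibration at speed yes; burning smell NO
No candidate is consistent with all observations.

none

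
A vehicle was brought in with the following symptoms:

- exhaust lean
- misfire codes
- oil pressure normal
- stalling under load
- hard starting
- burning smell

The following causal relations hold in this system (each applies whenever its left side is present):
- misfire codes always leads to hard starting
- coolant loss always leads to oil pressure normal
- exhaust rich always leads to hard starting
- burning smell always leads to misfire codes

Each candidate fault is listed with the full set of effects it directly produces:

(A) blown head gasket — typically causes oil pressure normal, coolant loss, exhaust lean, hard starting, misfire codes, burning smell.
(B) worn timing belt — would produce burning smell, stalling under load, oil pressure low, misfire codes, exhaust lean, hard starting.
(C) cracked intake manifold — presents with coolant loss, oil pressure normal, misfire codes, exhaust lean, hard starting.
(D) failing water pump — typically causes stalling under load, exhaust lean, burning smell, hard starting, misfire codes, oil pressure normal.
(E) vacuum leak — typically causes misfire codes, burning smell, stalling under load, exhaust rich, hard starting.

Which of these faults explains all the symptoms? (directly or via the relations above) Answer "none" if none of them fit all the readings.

D

Per-candidate check:
(A) blown head gasket — exhaust lean +; misfire codes +; oil pressure normal +; stalling under load -; hard starting +; burning smell +
(B) worn timing belt — fails on oil pressure normal (predicts oil pressure low, not oil pressure normal)
(C) cracked intake manifold — does not account for stalling under load, burning smell
(D) failing water pump — exhaust lean +; misfire codes +; oil pressure normal +; stalling under load +; hard starting +; burning smell +
(E) vacuum leak — exhaust lean -; misfire codes +; oil pressure normal -; stalling under load +; hard starting +; burning smell +
(D) is the only candidate with no mismatches.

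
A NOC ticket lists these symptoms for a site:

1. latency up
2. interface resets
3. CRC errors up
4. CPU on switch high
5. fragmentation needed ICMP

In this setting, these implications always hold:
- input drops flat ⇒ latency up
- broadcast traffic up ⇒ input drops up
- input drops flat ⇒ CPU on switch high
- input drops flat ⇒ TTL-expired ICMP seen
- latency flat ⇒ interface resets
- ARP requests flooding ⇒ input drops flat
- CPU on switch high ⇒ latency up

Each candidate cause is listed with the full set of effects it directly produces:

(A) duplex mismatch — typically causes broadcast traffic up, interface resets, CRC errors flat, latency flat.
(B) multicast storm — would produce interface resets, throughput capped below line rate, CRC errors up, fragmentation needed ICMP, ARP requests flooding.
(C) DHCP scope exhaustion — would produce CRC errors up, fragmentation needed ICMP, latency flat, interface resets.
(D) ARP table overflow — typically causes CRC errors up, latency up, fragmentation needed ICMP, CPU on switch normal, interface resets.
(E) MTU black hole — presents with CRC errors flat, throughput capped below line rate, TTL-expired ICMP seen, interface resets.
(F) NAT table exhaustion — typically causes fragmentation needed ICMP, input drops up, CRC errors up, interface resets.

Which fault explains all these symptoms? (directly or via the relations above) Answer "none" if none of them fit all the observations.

B

For each candidate, compare predicted effects to what was observed:
(A) duplex mismatch — fails on latency up, CRC errors up, CPU on switch high, fragmentation needed ICMP (predicts latency flat, not latency up; predicts CRC errors flat, not CRC errors up)
(B) multicast storm — latency up yes (via ARP requests flooding → input drops flat → latency up); interface resets yes; CRC errors up yes; CPU on switch high yes (via ARP requests flooding → input drops flat → CPU on switch high); fragmentation needed ICMP yes
(C) DHCP scope exhaustion — latency up NO; interface resets yes; CRC errors up yes; CPU on switch high NO; fragmentation needed ICMP yes
(D) ARP table overflow — fails on CPU on switch high (predicts CPU on switch normal, not CPU on switch high)
(E) MTU black hole — latency up NO; interface resets yes; CRC errors up NO; CPU on switch high NO; fragmentation needed ICMP NO
(F) NAT table exhaustion — does not account for latency up, CPU on switch high
(B) is the only candidate with no mismatches.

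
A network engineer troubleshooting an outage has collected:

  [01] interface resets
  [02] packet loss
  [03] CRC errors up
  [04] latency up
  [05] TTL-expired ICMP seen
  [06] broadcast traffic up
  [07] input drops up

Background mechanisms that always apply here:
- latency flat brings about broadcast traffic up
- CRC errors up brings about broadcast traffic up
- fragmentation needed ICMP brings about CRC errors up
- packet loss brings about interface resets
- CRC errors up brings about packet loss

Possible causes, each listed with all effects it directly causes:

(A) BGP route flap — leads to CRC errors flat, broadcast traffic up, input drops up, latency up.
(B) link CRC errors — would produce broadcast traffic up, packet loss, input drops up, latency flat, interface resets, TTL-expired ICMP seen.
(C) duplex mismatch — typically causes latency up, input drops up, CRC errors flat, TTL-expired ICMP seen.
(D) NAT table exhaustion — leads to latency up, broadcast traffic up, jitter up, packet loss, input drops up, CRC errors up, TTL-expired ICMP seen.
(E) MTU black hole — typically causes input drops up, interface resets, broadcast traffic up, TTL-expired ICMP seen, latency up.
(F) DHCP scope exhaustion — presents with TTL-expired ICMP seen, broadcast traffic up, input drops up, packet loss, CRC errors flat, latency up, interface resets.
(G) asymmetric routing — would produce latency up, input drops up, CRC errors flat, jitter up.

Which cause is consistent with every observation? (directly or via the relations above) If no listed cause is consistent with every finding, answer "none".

D

For each candidate, compare predicted effects to what was observed:
(A) BGP route flap — fails on interface resets, packet loss, CRC errors up, TTL-expired ICMP seen (predicts CRC errors flat, not CRC errors up)
(B) link CRC errors — interface resets match; packet loss match; CRC errors up miss; latency up miss; TTL-expired ICMP seen match; broadcast traffic up match; input drops up match
(C) duplex mismatch — fails on interface resets, packet loss, CRC errors up, broadcast traffic up (predicts CRC errors flat, not CRC errors up)
(D) NAT table exhaustion — accounts for every observation (interface resets by packet loss → interface resets)
(E) MTU black hole — does not account for packet loss, CRC errors up
(F) DHCP scope exhaustion — interface resets match; packet loss match; CRC errors up miss; latency up match; TTL-expired ICMP seen match; broadcast traffic up match; input drops up match
(G) asymmetric routing — fails on interface resets, packet loss, CRC errors up, TTL-expired ICMP seen, broadcast traffic up (predicts CRC errors flat, not CRC errors up)
(D) is the only candidate with no mismatches.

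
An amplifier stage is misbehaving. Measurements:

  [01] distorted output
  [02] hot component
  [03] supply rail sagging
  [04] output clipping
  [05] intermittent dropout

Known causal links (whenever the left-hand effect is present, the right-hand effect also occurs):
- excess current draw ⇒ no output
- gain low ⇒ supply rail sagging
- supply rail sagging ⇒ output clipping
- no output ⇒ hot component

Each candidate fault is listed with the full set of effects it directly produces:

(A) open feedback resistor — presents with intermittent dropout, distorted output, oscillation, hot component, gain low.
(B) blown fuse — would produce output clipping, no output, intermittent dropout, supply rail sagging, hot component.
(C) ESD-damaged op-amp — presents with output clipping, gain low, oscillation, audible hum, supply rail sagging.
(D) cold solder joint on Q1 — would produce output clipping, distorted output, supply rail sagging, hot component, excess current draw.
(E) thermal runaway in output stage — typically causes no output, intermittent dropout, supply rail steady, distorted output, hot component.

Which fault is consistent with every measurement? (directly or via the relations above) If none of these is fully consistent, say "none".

A

Checking each candidate against the observations:
(A) open feedback resistor — accounts for every observation (supply rail sagging by gain low → supply rail sagging)
(B) blown fuse — distorted output NO; hot component yes; supply rail sagging yes; output clipping yes; intermittent dropout yes
(C) ESD-damaged op-amp — does not account for distorted output, hot component, intermittent dropout
(D) cold solder joint on Q1 — distorted output yes; hot component yes; supply rail sagging yes; output clipping yes; intermittent dropout NO
(E) thermal runaway in output stage — distorted output yes; hot component yes; supply rail sagging NO; output clipping NO; intermittent dropout yes
(A) is the only candidate with no mismatches.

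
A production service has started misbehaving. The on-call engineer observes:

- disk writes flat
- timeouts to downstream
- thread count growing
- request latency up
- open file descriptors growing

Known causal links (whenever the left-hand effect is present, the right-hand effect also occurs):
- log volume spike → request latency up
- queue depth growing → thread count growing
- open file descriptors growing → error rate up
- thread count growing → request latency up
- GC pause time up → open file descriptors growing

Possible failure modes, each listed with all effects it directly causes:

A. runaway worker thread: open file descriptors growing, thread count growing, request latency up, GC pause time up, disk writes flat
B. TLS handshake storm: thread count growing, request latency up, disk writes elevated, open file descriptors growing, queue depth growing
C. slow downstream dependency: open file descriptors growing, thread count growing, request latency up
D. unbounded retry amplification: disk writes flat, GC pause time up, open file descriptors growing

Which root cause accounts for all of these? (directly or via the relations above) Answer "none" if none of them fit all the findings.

Testing each hypothesis:
(A) runaway worker thread — disk writes flat +; timeouts to downstream -; thread count growing +; request latency up +; open file descriptors growing +
(B) TLS handshake storm — disk writes flat -; timeouts to downstream -; thread count growing +; request latency up +; open file descriptors growing +
(C) slow downstream dependency — does not account for disk writes flat, timeouts to downstream
(D) unbounded retry amplification — does not account for timeouts to downstream, thread count growing, request latency up
Every candidate fails on at least one observation.

none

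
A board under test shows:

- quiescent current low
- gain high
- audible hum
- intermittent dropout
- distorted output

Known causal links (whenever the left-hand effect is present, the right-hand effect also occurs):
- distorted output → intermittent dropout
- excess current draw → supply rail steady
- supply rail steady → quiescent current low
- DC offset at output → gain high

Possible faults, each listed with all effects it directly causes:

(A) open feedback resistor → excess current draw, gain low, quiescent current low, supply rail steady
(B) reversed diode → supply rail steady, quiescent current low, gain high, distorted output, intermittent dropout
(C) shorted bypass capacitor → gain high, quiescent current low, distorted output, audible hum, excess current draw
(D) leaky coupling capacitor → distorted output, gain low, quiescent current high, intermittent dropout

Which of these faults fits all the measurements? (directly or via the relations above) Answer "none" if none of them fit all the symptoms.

For each candidate, compare predicted effects to what was observed:
(A) open feedback resistor — fails on gain high, audible hum, intermittent dropout, distorted output (predicts gain low, not gain high)
(B) reversed diode — does not account for audible hum
(C) shorted bypass capacitor — accounts for every observation (intermittent dropout through distorted output → intermittent dropout)
(D) leaky coupling capacitor — fails on quiescent current low, gain high, audible hum (predicts quiescent current high, not quiescent current low; predicts gain low, not gain high)
(C) is the only candidate with no mismatches.

C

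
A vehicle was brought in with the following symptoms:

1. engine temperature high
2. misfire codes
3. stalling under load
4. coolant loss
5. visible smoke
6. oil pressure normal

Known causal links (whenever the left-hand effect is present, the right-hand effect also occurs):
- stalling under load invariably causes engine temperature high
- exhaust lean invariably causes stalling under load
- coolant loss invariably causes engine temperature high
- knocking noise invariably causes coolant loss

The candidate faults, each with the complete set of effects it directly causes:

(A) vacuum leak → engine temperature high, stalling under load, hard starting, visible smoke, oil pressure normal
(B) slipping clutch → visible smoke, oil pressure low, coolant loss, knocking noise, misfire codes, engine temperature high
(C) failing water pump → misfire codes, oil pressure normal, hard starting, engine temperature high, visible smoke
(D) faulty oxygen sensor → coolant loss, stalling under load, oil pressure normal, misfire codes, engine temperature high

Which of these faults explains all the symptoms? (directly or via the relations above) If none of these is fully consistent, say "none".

none

Checking each candidate against the observations:
(A) vacuum leak — does not account for misfire codes, coolant loss
(B) slipping clutch — engine temperature high yes; misfire codes yes; stalling under load NO; coolant loss yes; visible smoke yes; oil pressure normal NO
(C) failing water pump — engine temperature high yes; misfire codes yes; stalling under load NO; coolant loss NO; visible smoke yes; oil pressure normal yes
(D) faulty oxygen sensor — engine temperature high yes; misfire codes yes; stalling under load yes; coolant loss yes; visible smoke NO; oil pressure normal yes
None of the listed candidates fits everything.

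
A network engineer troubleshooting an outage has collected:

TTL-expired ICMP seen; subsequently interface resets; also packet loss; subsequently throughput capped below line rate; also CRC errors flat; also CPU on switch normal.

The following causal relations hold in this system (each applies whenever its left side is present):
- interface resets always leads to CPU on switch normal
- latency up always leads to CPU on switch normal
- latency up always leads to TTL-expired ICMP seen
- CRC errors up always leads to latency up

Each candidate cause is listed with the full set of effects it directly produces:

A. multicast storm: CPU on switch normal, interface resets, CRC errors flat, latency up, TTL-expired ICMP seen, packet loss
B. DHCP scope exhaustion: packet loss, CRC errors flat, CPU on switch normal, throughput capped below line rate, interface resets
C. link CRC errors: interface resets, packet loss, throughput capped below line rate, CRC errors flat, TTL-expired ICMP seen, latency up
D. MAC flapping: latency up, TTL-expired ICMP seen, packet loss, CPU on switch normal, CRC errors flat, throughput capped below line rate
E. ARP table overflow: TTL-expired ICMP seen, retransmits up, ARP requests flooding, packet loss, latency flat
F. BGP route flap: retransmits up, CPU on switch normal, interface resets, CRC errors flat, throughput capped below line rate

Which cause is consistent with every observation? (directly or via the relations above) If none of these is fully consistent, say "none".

C

Per-candidate check:
(A) multicast storm — does not account for throughput capped below line rate
(B) DHCP scope exhaustion — does not account for TTL-expired ICMP seen
(C) link CRC errors — TTL-expired ICMP seen ✓; interface resets ✓; packet loss ✓; throughput capped below line rate ✓; CRC errors flat ✓; CPU on switch normal ✓ (through interface resets → CPU on switch normal)
(D) MAC flapping — does not account for interface resets
(E) ARP table overflow — TTL-expired ICMP seen ✓; interface resets ✗; packet loss ✓; throughput capped below line rate ✗; CRC errors flat ✗; CPU on switch normal ✗
(F) BGP route flap — does not account for TTL-expired ICMP seen, packet loss
Only (C) is consistent with every observation.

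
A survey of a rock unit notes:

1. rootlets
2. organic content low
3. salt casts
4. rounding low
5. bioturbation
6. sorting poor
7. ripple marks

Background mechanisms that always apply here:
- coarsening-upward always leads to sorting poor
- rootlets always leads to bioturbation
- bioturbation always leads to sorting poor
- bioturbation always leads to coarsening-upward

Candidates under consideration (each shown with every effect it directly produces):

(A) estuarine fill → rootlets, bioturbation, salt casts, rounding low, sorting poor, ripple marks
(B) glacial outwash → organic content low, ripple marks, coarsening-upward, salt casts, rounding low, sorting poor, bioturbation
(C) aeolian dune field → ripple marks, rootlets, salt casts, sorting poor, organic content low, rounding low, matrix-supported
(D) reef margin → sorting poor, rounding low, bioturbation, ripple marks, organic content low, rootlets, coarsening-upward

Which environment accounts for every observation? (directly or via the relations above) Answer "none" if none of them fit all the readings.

C

For each candidate, compare predicted effects to what was observed:
(A) estuarine fill — rootlets yes; organic content low NO; salt casts yes; rounding low yes; bioturbation yes; sorting poor yes; ripple marks yes
(B) glacial outwash — rootlets NO; organic content low yes; salt casts yes; rounding low yes; bioturbation yes; sorting poor yes; ripple marks yes
(C) aeolian dune field — accounts for every observation (bioturbation via rootlets → bioturbation)
(D) reef margin — rootlets yes; organic content low yes; salt casts NO; rounding low yes; bioturbation yes; sorting poor yes; ripple marks yes
(C) is the only candidate with no mismatches.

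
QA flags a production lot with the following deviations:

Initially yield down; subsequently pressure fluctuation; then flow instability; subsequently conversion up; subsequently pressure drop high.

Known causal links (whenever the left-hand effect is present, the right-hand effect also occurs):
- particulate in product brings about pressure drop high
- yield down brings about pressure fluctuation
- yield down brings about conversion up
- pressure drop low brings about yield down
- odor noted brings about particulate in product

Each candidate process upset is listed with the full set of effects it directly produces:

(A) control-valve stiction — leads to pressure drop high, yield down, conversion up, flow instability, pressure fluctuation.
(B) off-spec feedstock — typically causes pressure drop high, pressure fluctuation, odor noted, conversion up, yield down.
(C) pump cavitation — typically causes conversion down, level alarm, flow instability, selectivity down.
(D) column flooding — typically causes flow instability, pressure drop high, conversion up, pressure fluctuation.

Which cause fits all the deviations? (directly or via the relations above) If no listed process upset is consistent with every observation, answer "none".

A

Per-candidate check:
(A) control-valve stiction — yield down match; pressure fluctuation match; flow instability match; conversion up match; pressure drop high match
(B) off-spec feedstock — yield down match; pressure fluctuation match; flow instability miss; conversion up match; pressure drop high match
(C) pump cavitation — yield down miss; pressure fluctuation miss; flow instability match; conversion up miss; pressure drop high miss
(D) column flooding — does not account for yield down
(A) alone accounts for all the evidence.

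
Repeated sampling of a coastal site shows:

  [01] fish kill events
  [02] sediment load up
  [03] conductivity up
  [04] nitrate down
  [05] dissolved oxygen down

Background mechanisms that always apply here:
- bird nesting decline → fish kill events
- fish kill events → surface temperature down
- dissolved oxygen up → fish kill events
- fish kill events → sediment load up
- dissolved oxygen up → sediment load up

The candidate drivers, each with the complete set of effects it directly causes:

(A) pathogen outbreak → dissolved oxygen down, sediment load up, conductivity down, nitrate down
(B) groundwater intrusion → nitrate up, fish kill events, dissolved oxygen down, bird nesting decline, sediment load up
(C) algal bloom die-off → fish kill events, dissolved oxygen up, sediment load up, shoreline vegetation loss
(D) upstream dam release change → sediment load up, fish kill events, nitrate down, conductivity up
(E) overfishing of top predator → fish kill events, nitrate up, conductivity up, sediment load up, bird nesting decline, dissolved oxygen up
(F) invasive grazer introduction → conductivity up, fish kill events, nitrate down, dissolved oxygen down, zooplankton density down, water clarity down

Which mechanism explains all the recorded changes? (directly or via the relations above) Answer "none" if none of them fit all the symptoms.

Testing each hypothesis:
(A) pathogen outbreak — fish kill events -; sediment load up +; conductivity up -; nitrate down +; dissolved oxygen down +
(B) groundwater intrusion — fails on conductivity up, nitrate down (predicts nitrate up, not nitrate down)
(C) algal bloom die-off — fish kill events +; sediment load up +; conductivity up -; nitrate down -; dissolved oxygen down -
(D) upstream dam release change — does not account for dissolved oxygen down
(E) overfishing of top predator — fails on nitrate down, dissolved oxygen down (predicts nitrate up, not nitrate down; predicts dissolved oxygen up, not dissolved oxygen down)
(F) invasive grazer introduction — accounts for every observation (sediment load up via fish kill events → sediment load up)
(F) alone accounts for all the evidence.

F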